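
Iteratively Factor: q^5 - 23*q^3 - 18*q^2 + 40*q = (q + 2)*(q^4 - 2*q^3 - 19*q^2 + 20*q) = q*(q + 2)*(q^3 - 2*q^2 - 19*q + 20) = q*(q + 2)*(q + 4)*(q^2 - 6*q + 5) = q*(q - 1)*(q + 2)*(q + 4)*(q - 5)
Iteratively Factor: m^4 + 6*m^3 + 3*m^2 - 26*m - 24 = (m - 2)*(m^3 + 8*m^2 + 19*m + 12) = (m - 2)*(m + 1)*(m^2 + 7*m + 12) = (m - 2)*(m + 1)*(m + 4)*(m + 3)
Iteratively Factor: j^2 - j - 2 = (j + 1)*(j - 2)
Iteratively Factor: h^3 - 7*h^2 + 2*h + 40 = (h + 2)*(h^2 - 9*h + 20) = (h - 5)*(h + 2)*(h - 4)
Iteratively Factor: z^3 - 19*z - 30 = (z - 5)*(z^2 + 5*z + 6) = (z - 5)*(z + 3)*(z + 2)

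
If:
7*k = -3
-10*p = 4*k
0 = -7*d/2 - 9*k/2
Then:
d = 27/49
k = -3/7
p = 6/35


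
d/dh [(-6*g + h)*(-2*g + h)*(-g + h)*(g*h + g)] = g*(-12*g^3 + 40*g^2*h + 20*g^2 - 27*g*h^2 - 18*g*h + 4*h^3 + 3*h^2)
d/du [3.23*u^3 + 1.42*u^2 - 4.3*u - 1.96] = 9.69*u^2 + 2.84*u - 4.3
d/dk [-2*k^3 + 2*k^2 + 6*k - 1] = -6*k^2 + 4*k + 6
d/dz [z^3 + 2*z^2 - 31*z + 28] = 3*z^2 + 4*z - 31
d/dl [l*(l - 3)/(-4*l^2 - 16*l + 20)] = (-7*l^2 + 10*l - 15)/(4*(l^4 + 8*l^3 + 6*l^2 - 40*l + 25))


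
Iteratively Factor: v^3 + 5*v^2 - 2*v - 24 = (v + 3)*(v^2 + 2*v - 8) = (v - 2)*(v + 3)*(v + 4)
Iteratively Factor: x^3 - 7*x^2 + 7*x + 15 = (x - 3)*(x^2 - 4*x - 5) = (x - 3)*(x + 1)*(x - 5)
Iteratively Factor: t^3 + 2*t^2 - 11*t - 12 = (t + 4)*(t^2 - 2*t - 3) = (t - 3)*(t + 4)*(t + 1)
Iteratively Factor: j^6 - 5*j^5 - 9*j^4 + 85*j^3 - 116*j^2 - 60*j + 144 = (j - 3)*(j^5 - 2*j^4 - 15*j^3 + 40*j^2 + 4*j - 48) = (j - 3)*(j + 1)*(j^4 - 3*j^3 - 12*j^2 + 52*j - 48) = (j - 3)*(j - 2)*(j + 1)*(j^3 - j^2 - 14*j + 24) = (j - 3)^2*(j - 2)*(j + 1)*(j^2 + 2*j - 8) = (j - 3)^2*(j - 2)^2*(j + 1)*(j + 4)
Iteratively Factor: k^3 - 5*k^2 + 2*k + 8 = (k + 1)*(k^2 - 6*k + 8) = (k - 4)*(k + 1)*(k - 2)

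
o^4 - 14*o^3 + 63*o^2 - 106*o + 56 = (o - 7)*(o - 4)*(o - 2)*(o - 1)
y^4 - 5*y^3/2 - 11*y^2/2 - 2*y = y*(y - 4)*(y + 1/2)*(y + 1)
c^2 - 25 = (c - 5)*(c + 5)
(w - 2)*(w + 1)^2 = w^3 - 3*w - 2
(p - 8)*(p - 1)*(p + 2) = p^3 - 7*p^2 - 10*p + 16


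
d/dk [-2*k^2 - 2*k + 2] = -4*k - 2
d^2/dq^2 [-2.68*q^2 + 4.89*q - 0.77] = -5.36000000000000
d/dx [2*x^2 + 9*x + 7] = 4*x + 9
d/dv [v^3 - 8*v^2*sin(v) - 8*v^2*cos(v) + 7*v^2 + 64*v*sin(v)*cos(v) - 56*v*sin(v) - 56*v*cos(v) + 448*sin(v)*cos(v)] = -8*sqrt(2)*v^2*cos(v + pi/4) + 3*v^2 + 40*v*sin(v) - 72*v*cos(v) + 64*v*cos(2*v) + 14*v + 32*sin(2*v) - 56*sqrt(2)*sin(v + pi/4) + 448*cos(2*v)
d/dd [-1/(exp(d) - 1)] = 1/(4*sinh(d/2)^2)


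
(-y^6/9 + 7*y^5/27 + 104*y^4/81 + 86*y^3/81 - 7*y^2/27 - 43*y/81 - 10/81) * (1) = -y^6/9 + 7*y^5/27 + 104*y^4/81 + 86*y^3/81 - 7*y^2/27 - 43*y/81 - 10/81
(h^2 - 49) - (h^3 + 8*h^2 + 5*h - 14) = -h^3 - 7*h^2 - 5*h - 35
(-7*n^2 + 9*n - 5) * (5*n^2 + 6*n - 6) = -35*n^4 + 3*n^3 + 71*n^2 - 84*n + 30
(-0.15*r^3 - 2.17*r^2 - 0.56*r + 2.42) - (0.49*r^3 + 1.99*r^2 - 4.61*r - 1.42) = -0.64*r^3 - 4.16*r^2 + 4.05*r + 3.84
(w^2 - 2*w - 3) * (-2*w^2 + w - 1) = -2*w^4 + 5*w^3 + 3*w^2 - w + 3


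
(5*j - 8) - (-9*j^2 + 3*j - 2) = 9*j^2 + 2*j - 6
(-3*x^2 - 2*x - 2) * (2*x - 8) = -6*x^3 + 20*x^2 + 12*x + 16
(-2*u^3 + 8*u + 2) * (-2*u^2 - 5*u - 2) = 4*u^5 + 10*u^4 - 12*u^3 - 44*u^2 - 26*u - 4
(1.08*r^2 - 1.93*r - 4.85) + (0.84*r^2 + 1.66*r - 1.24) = 1.92*r^2 - 0.27*r - 6.09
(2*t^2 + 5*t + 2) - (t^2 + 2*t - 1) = t^2 + 3*t + 3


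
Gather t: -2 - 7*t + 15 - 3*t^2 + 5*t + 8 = -3*t^2 - 2*t + 21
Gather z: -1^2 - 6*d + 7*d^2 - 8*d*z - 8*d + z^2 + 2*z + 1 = 7*d^2 - 14*d + z^2 + z*(2 - 8*d)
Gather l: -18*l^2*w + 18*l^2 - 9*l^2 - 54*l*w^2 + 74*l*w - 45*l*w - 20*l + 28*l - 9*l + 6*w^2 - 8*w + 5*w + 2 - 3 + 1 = l^2*(9 - 18*w) + l*(-54*w^2 + 29*w - 1) + 6*w^2 - 3*w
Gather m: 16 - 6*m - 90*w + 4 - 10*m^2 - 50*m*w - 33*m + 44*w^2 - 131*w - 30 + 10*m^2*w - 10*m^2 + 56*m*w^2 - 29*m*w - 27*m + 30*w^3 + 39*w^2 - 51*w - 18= m^2*(10*w - 20) + m*(56*w^2 - 79*w - 66) + 30*w^3 + 83*w^2 - 272*w - 28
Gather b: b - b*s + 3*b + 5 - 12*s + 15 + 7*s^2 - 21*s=b*(4 - s) + 7*s^2 - 33*s + 20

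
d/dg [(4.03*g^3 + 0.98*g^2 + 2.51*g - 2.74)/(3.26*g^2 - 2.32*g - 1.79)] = (13.1378*g^4 - 18.6992*g^3 - 32.0973*g^2 + 14.3564*g - 10.8497)/(10.6276*g^4 - 15.1264*g^3 - 6.2884*g^2 + 8.3056*g + 3.2041)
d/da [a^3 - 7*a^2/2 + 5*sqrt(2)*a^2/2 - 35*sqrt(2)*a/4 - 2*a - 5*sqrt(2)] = 3*a^2 - 7*a + 5*sqrt(2)*a - 35*sqrt(2)/4 - 2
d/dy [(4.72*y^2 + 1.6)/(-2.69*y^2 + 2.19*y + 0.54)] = (10.3368*y^2 + 13.7056*y - 3.504)/(7.2361*y^4 - 11.7822*y^3 + 1.8909*y^2 + 2.3652*y + 0.2916)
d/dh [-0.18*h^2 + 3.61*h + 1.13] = 3.61 - 0.36*h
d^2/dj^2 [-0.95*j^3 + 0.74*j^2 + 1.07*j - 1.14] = 1.48 - 5.7*j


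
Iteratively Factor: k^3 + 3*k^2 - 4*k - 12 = (k - 2)*(k^2 + 5*k + 6) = (k - 2)*(k + 2)*(k + 3)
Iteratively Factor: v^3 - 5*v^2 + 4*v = (v - 1)*(v^2 - 4*v) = (v - 4)*(v - 1)*(v)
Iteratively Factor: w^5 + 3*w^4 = (w)*(w^4 + 3*w^3) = w^2*(w^3 + 3*w^2) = w^3*(w^2 + 3*w) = w^3*(w + 3)*(w)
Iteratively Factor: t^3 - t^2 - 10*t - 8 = (t - 4)*(t^2 + 3*t + 2) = (t - 4)*(t + 1)*(t + 2)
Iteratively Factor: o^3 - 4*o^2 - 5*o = (o + 1)*(o^2 - 5*o) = (o - 5)*(o + 1)*(o)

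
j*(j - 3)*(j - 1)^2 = j^4 - 5*j^3 + 7*j^2 - 3*j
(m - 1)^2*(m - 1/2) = m^3 - 5*m^2/2 + 2*m - 1/2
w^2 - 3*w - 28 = (w - 7)*(w + 4)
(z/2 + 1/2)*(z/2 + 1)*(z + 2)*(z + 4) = z^4/4 + 9*z^3/4 + 7*z^2 + 9*z + 4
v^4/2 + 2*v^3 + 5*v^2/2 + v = v*(v/2 + 1)*(v + 1)^2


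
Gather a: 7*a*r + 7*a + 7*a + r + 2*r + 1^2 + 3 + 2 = a*(7*r + 14) + 3*r + 6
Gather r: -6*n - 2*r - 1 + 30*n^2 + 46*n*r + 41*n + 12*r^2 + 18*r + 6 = 30*n^2 + 35*n + 12*r^2 + r*(46*n + 16) + 5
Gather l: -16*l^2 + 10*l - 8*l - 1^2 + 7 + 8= -16*l^2 + 2*l + 14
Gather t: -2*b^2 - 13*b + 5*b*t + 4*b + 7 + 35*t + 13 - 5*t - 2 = -2*b^2 - 9*b + t*(5*b + 30) + 18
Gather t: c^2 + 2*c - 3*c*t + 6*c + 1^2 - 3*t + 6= c^2 + 8*c + t*(-3*c - 3) + 7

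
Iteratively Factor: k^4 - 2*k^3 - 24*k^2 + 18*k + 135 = (k - 5)*(k^3 + 3*k^2 - 9*k - 27) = (k - 5)*(k - 3)*(k^2 + 6*k + 9) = (k - 5)*(k - 3)*(k + 3)*(k + 3)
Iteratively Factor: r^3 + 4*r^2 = (r)*(r^2 + 4*r) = r*(r + 4)*(r)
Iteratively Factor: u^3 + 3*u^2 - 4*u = (u - 1)*(u^2 + 4*u) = u*(u - 1)*(u + 4)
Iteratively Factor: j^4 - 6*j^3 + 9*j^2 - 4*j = (j)*(j^3 - 6*j^2 + 9*j - 4) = j*(j - 1)*(j^2 - 5*j + 4) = j*(j - 1)^2*(j - 4)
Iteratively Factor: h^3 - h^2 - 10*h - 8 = (h + 2)*(h^2 - 3*h - 4) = (h - 4)*(h + 2)*(h + 1)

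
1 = 1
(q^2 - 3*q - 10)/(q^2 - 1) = (q^2 - 3*q - 10)/(q^2 - 1)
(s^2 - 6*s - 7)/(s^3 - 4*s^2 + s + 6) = (s - 7)/(s^2 - 5*s + 6)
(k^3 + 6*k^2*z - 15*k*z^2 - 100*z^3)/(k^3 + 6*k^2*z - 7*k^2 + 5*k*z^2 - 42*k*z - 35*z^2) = (k^2 + k*z - 20*z^2)/(k^2 + k*z - 7*k - 7*z)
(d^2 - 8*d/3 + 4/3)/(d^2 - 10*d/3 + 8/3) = (3*d - 2)/(3*d - 4)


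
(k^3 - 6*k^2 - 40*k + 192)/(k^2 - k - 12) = (k^2 - 2*k - 48)/(k + 3)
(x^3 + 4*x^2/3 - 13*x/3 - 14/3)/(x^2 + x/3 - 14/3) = x + 1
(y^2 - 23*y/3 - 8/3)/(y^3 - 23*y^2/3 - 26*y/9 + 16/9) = 3*(3*y + 1)/(9*y^2 + 3*y - 2)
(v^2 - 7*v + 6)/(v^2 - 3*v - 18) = (v - 1)/(v + 3)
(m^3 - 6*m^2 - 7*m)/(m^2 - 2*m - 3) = m*(m - 7)/(m - 3)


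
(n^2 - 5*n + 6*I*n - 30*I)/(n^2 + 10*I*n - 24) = (n - 5)/(n + 4*I)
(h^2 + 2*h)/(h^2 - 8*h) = (h + 2)/(h - 8)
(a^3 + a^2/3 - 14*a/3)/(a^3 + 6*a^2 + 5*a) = (3*a^2 + a - 14)/(3*(a^2 + 6*a + 5))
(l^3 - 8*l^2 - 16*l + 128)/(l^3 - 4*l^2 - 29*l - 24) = (l^2 - 16)/(l^2 + 4*l + 3)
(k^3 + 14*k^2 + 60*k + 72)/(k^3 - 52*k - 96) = (k + 6)/(k - 8)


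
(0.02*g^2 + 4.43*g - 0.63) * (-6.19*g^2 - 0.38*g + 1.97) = -0.1238*g^4 - 27.4293*g^3 + 2.2557*g^2 + 8.9665*g - 1.2411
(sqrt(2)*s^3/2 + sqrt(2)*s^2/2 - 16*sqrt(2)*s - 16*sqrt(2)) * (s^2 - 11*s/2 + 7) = sqrt(2)*s^5/2 - 9*sqrt(2)*s^4/4 - 61*sqrt(2)*s^3/4 + 151*sqrt(2)*s^2/2 - 24*sqrt(2)*s - 112*sqrt(2)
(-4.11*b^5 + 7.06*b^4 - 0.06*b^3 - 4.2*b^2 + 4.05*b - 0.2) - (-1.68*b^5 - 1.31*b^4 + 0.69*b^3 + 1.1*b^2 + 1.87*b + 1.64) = -2.43*b^5 + 8.37*b^4 - 0.75*b^3 - 5.3*b^2 + 2.18*b - 1.84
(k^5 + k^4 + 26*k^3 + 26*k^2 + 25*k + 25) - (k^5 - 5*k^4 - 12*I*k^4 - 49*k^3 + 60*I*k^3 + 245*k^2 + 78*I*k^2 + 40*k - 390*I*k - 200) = 6*k^4 + 12*I*k^4 + 75*k^3 - 60*I*k^3 - 219*k^2 - 78*I*k^2 - 15*k + 390*I*k + 225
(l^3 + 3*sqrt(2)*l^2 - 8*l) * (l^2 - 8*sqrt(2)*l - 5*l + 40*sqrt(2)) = l^5 - 5*sqrt(2)*l^4 - 5*l^4 - 56*l^3 + 25*sqrt(2)*l^3 + 64*sqrt(2)*l^2 + 280*l^2 - 320*sqrt(2)*l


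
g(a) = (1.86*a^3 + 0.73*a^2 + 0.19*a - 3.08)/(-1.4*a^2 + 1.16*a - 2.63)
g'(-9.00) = -1.33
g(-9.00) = 10.29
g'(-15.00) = -1.33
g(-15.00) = 18.26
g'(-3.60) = -1.23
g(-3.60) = 3.25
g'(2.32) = -2.16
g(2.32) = -3.28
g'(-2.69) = -1.12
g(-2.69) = 2.17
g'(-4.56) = -1.28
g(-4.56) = 4.46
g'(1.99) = -2.39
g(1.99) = -2.53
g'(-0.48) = 0.43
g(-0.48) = 0.91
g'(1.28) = -2.79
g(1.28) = -0.66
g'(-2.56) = -1.09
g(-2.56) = 2.03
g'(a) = (2.8*a - 1.16)*(1.86*a^3 + 0.73*a^2 + 0.19*a - 3.08)/(-1.4*a^2 + 1.16*a - 2.63)^2 + (5.58*a^2 + 1.46*a + 0.19)/(-1.4*a^2 + 1.16*a - 2.63)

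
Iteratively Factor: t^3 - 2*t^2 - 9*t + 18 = (t - 2)*(t^2 - 9) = (t - 2)*(t + 3)*(t - 3)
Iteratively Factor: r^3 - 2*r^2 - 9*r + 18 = (r - 2)*(r^2 - 9) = (r - 3)*(r - 2)*(r + 3)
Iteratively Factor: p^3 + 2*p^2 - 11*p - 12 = (p + 4)*(p^2 - 2*p - 3) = (p - 3)*(p + 4)*(p + 1)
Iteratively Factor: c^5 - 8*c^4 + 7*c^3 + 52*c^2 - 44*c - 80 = (c + 2)*(c^4 - 10*c^3 + 27*c^2 - 2*c - 40) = (c - 5)*(c + 2)*(c^3 - 5*c^2 + 2*c + 8) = (c - 5)*(c - 2)*(c + 2)*(c^2 - 3*c - 4) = (c - 5)*(c - 4)*(c - 2)*(c + 2)*(c + 1)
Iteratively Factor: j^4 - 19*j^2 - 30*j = (j + 3)*(j^3 - 3*j^2 - 10*j) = (j - 5)*(j + 3)*(j^2 + 2*j) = j*(j - 5)*(j + 3)*(j + 2)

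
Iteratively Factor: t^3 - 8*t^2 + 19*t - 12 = (t - 1)*(t^2 - 7*t + 12) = (t - 4)*(t - 1)*(t - 3)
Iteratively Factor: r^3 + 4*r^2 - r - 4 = (r + 4)*(r^2 - 1) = (r + 1)*(r + 4)*(r - 1)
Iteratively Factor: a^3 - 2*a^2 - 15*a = (a + 3)*(a^2 - 5*a) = a*(a + 3)*(a - 5)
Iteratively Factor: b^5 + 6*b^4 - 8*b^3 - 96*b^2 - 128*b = (b + 2)*(b^4 + 4*b^3 - 16*b^2 - 64*b) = (b + 2)*(b + 4)*(b^3 - 16*b) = (b + 2)*(b + 4)^2*(b^2 - 4*b) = (b - 4)*(b + 2)*(b + 4)^2*(b)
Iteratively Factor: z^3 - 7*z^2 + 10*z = (z - 2)*(z^2 - 5*z) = z*(z - 2)*(z - 5)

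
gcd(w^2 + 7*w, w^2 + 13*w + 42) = w + 7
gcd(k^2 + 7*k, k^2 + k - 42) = k + 7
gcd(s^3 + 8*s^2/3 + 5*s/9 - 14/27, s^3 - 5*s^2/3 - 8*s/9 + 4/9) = s^2 + s/3 - 2/9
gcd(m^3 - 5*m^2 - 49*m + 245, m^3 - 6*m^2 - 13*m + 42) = m - 7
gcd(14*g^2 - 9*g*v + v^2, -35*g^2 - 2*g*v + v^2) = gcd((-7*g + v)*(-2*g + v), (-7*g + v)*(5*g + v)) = -7*g + v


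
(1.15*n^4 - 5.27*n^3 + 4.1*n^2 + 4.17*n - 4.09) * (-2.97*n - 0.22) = -3.4155*n^5 + 15.3989*n^4 - 11.0176*n^3 - 13.2869*n^2 + 11.2299*n + 0.8998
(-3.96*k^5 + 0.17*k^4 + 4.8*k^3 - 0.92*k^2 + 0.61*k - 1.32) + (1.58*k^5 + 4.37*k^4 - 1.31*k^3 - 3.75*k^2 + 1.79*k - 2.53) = -2.38*k^5 + 4.54*k^4 + 3.49*k^3 - 4.67*k^2 + 2.4*k - 3.85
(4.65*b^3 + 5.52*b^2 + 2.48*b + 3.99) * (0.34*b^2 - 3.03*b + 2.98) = 1.581*b^5 - 12.2127*b^4 - 2.0254*b^3 + 10.2918*b^2 - 4.6993*b + 11.8902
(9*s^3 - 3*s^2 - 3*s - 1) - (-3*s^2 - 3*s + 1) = 9*s^3 - 2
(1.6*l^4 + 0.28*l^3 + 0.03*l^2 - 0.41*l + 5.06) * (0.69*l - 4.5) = 1.104*l^5 - 7.0068*l^4 - 1.2393*l^3 - 0.4179*l^2 + 5.3364*l - 22.77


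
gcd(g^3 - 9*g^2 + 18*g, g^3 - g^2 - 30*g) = g^2 - 6*g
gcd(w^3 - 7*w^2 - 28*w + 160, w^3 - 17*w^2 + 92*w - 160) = w^2 - 12*w + 32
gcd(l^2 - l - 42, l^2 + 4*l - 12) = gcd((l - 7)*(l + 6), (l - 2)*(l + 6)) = l + 6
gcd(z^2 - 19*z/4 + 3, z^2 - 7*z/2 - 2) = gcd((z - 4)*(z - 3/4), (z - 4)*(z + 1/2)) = z - 4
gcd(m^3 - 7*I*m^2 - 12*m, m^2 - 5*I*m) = m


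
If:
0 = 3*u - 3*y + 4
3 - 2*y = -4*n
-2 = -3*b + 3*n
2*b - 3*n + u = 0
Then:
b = -5/6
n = -3/2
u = -17/6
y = -3/2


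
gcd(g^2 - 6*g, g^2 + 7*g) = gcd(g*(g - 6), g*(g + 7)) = g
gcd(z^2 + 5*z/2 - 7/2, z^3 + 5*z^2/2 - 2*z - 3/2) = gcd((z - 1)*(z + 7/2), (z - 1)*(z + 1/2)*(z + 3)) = z - 1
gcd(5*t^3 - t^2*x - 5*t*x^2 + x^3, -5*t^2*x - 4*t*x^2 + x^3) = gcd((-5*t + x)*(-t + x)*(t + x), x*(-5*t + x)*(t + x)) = -5*t^2 - 4*t*x + x^2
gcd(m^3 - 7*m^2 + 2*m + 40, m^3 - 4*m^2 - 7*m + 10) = m^2 - 3*m - 10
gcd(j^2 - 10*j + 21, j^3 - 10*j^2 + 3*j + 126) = j - 7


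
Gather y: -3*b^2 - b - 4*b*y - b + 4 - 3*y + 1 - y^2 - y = -3*b^2 - 2*b - y^2 + y*(-4*b - 4) + 5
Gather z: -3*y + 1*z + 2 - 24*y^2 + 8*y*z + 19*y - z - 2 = -24*y^2 + 8*y*z + 16*y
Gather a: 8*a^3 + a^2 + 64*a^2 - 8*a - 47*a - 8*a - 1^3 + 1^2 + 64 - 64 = 8*a^3 + 65*a^2 - 63*a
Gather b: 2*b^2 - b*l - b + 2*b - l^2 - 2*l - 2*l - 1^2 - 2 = 2*b^2 + b*(1 - l) - l^2 - 4*l - 3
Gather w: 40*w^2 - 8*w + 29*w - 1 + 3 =40*w^2 + 21*w + 2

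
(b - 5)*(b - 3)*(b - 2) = b^3 - 10*b^2 + 31*b - 30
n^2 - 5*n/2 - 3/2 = (n - 3)*(n + 1/2)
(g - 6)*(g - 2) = g^2 - 8*g + 12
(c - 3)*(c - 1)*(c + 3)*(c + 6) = c^4 + 5*c^3 - 15*c^2 - 45*c + 54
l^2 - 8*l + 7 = (l - 7)*(l - 1)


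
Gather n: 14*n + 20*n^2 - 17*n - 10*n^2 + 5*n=10*n^2 + 2*n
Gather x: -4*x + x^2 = x^2 - 4*x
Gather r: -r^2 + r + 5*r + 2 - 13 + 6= -r^2 + 6*r - 5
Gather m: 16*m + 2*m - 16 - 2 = 18*m - 18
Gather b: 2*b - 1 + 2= 2*b + 1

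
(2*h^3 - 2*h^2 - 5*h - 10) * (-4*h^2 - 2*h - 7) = -8*h^5 + 4*h^4 + 10*h^3 + 64*h^2 + 55*h + 70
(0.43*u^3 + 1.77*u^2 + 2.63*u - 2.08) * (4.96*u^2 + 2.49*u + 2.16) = 2.1328*u^5 + 9.8499*u^4 + 18.3809*u^3 + 0.0550999999999995*u^2 + 0.5016*u - 4.4928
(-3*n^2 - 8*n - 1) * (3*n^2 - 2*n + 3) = -9*n^4 - 18*n^3 + 4*n^2 - 22*n - 3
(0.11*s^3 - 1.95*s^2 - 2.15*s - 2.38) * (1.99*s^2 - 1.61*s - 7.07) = 0.2189*s^5 - 4.0576*s^4 - 1.9167*s^3 + 12.5118*s^2 + 19.0323*s + 16.8266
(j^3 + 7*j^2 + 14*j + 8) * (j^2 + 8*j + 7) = j^5 + 15*j^4 + 77*j^3 + 169*j^2 + 162*j + 56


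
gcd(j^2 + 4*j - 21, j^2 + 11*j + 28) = j + 7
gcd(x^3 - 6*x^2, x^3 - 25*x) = x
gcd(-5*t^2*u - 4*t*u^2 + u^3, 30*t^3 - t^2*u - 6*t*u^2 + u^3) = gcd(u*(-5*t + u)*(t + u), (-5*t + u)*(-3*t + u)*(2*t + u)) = 5*t - u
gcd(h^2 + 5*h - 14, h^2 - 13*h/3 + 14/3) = h - 2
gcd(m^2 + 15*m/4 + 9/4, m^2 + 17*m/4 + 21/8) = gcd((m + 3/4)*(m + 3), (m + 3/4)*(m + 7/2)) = m + 3/4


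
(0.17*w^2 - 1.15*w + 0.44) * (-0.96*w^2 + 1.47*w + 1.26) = -0.1632*w^4 + 1.3539*w^3 - 1.8987*w^2 - 0.8022*w + 0.5544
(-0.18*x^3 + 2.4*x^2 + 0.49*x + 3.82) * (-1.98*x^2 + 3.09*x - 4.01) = 0.3564*x^5 - 5.3082*x^4 + 7.1676*x^3 - 15.6735*x^2 + 9.8389*x - 15.3182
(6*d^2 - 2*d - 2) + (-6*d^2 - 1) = -2*d - 3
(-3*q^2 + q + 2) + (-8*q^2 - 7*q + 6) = -11*q^2 - 6*q + 8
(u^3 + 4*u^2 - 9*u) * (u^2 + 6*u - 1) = u^5 + 10*u^4 + 14*u^3 - 58*u^2 + 9*u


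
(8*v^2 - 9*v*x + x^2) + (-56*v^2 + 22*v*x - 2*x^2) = -48*v^2 + 13*v*x - x^2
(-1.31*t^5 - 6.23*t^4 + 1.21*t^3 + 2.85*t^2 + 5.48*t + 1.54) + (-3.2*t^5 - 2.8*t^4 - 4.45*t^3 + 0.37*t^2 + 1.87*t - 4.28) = -4.51*t^5 - 9.03*t^4 - 3.24*t^3 + 3.22*t^2 + 7.35*t - 2.74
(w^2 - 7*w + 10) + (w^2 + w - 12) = 2*w^2 - 6*w - 2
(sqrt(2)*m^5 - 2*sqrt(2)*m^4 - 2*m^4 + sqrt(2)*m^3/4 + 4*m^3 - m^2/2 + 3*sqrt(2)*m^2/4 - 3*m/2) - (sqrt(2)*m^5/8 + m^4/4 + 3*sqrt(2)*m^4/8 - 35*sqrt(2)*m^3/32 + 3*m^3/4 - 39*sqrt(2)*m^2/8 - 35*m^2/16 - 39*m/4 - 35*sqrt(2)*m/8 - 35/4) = 7*sqrt(2)*m^5/8 - 19*sqrt(2)*m^4/8 - 9*m^4/4 + 43*sqrt(2)*m^3/32 + 13*m^3/4 + 27*m^2/16 + 45*sqrt(2)*m^2/8 + 35*sqrt(2)*m/8 + 33*m/4 + 35/4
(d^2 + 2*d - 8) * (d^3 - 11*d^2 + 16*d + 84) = d^5 - 9*d^4 - 14*d^3 + 204*d^2 + 40*d - 672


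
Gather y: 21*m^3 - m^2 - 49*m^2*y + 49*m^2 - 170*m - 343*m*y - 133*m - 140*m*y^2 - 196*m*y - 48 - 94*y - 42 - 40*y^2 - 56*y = 21*m^3 + 48*m^2 - 303*m + y^2*(-140*m - 40) + y*(-49*m^2 - 539*m - 150) - 90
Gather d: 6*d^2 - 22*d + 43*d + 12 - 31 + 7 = 6*d^2 + 21*d - 12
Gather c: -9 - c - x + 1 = -c - x - 8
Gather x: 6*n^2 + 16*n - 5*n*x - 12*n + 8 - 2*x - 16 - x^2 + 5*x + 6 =6*n^2 + 4*n - x^2 + x*(3 - 5*n) - 2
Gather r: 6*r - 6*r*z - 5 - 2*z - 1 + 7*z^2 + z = r*(6 - 6*z) + 7*z^2 - z - 6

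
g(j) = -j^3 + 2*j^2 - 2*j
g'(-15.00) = -737.00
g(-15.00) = 3855.00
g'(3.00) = -17.00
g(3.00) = -15.00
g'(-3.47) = -52.00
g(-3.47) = 72.80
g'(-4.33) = -75.57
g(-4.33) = 127.34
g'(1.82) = -4.66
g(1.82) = -3.04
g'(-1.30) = -12.27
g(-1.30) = 8.18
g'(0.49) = -0.76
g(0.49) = -0.62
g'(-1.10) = -10.03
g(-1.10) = 5.95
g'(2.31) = -8.77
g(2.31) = -6.27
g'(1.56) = -3.06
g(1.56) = -2.05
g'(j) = -3*j^2 + 4*j - 2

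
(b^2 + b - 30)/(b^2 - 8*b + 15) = (b + 6)/(b - 3)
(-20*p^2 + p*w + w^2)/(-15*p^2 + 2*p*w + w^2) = (4*p - w)/(3*p - w)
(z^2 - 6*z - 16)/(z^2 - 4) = (z - 8)/(z - 2)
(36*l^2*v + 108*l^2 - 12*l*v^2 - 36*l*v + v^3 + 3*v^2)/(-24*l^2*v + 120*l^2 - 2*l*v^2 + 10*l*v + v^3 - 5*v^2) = (-6*l*v - 18*l + v^2 + 3*v)/(4*l*v - 20*l + v^2 - 5*v)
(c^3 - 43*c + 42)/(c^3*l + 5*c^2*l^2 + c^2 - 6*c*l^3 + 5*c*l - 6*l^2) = (c^3 - 43*c + 42)/(c^3*l + 5*c^2*l^2 + c^2 - 6*c*l^3 + 5*c*l - 6*l^2)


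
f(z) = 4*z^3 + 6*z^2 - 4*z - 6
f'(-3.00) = 68.00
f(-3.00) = -48.00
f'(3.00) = 140.00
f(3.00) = 144.00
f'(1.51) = 41.48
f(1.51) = 15.41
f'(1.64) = 47.96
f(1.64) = 21.22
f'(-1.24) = -0.43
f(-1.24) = 0.56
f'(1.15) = 25.67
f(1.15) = 3.42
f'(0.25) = -0.25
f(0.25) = -6.56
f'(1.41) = 36.78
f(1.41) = 11.50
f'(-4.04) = 143.38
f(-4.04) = -155.67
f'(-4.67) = 201.67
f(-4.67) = -263.86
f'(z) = 12*z^2 + 12*z - 4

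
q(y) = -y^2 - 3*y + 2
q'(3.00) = -9.00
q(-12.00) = -106.00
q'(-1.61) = 0.22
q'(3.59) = -10.18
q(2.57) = -12.31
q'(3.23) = -9.46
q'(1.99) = -6.98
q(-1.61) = 4.24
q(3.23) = -18.12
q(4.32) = -29.62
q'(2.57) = -8.14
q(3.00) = -16.00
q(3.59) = -21.66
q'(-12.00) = 21.00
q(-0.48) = 3.21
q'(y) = -2*y - 3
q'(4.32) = -11.64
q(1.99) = -7.93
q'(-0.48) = -2.04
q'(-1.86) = 0.72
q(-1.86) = 4.12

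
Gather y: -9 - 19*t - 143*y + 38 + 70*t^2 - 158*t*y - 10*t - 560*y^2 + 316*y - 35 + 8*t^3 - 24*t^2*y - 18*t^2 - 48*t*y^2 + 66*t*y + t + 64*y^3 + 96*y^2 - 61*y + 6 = 8*t^3 + 52*t^2 - 28*t + 64*y^3 + y^2*(-48*t - 464) + y*(-24*t^2 - 92*t + 112)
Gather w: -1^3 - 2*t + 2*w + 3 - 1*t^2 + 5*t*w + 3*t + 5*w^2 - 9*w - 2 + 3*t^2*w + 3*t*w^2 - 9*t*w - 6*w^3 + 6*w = -t^2 + t - 6*w^3 + w^2*(3*t + 5) + w*(3*t^2 - 4*t - 1)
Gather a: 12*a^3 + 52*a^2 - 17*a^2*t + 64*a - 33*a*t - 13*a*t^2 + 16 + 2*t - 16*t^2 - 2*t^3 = 12*a^3 + a^2*(52 - 17*t) + a*(-13*t^2 - 33*t + 64) - 2*t^3 - 16*t^2 + 2*t + 16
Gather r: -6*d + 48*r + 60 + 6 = -6*d + 48*r + 66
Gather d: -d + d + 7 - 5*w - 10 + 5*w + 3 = 0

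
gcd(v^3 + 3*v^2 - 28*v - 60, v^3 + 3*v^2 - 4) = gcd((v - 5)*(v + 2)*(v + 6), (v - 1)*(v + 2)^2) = v + 2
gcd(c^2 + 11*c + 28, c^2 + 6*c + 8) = c + 4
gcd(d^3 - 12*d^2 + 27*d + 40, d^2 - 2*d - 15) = d - 5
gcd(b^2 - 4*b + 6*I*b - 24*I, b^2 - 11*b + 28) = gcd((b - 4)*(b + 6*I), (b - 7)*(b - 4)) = b - 4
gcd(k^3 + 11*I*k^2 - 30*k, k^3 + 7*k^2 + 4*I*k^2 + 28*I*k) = k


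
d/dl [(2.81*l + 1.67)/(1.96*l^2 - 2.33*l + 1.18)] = (-5.5076*l^2 - 6.5464*l + 7.2069)/(3.8416*l^4 - 9.1336*l^3 + 10.0545*l^2 - 5.4988*l + 1.3924)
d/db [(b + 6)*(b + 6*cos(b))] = b - (b + 6)*(6*sin(b) - 1) + 6*cos(b)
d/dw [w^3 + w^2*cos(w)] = w*(-w*sin(w) + 3*w + 2*cos(w))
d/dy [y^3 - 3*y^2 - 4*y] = 3*y^2 - 6*y - 4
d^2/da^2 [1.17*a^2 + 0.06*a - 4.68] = 2.34000000000000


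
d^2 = d^2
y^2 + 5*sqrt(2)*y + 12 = (y + 2*sqrt(2))*(y + 3*sqrt(2))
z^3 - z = z*(z - 1)*(z + 1)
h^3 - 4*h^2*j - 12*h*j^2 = h*(h - 6*j)*(h + 2*j)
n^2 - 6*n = n*(n - 6)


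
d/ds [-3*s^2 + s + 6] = 1 - 6*s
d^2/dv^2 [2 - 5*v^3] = -30*v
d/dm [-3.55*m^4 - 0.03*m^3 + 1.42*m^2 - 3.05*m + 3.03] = -14.2*m^3 - 0.09*m^2 + 2.84*m - 3.05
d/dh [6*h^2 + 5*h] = 12*h + 5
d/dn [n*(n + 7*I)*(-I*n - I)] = -3*I*n^2 + 2*n*(7 - I) + 7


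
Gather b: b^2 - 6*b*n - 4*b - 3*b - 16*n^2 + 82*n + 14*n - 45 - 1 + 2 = b^2 + b*(-6*n - 7) - 16*n^2 + 96*n - 44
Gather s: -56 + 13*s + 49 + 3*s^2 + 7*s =3*s^2 + 20*s - 7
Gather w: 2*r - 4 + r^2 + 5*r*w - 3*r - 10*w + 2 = r^2 - r + w*(5*r - 10) - 2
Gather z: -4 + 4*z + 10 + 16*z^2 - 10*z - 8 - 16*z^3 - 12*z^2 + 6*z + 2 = -16*z^3 + 4*z^2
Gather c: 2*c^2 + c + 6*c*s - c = 2*c^2 + 6*c*s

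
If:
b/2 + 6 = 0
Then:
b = -12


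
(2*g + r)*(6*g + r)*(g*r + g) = 12*g^3*r + 12*g^3 + 8*g^2*r^2 + 8*g^2*r + g*r^3 + g*r^2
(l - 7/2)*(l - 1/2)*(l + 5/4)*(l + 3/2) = l^4 - 5*l^3/4 - 59*l^2/8 - 43*l/16 + 105/32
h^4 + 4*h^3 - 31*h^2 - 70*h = h*(h - 5)*(h + 2)*(h + 7)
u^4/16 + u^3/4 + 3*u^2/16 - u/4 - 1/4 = (u/4 + 1/2)^2*(u - 1)*(u + 1)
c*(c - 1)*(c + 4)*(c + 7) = c^4 + 10*c^3 + 17*c^2 - 28*c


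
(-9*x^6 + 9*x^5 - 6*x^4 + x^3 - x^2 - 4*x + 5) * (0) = 0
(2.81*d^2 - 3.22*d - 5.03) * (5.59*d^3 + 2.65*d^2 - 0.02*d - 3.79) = 15.7079*d^5 - 10.5533*d^4 - 36.7069*d^3 - 23.915*d^2 + 12.3044*d + 19.0637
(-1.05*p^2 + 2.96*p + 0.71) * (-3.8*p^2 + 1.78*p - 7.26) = 3.99*p^4 - 13.117*p^3 + 10.1938*p^2 - 20.2258*p - 5.1546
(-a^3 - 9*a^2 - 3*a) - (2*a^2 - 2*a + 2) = -a^3 - 11*a^2 - a - 2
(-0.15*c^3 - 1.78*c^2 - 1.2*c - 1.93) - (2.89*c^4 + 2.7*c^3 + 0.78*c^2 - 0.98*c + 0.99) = -2.89*c^4 - 2.85*c^3 - 2.56*c^2 - 0.22*c - 2.92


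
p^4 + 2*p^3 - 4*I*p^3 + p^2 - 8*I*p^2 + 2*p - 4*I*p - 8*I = (p + 2)*(p - 4*I)*(p - I)*(p + I)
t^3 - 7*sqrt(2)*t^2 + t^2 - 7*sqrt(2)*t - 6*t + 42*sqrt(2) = (t - 2)*(t + 3)*(t - 7*sqrt(2))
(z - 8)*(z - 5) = z^2 - 13*z + 40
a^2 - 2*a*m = a*(a - 2*m)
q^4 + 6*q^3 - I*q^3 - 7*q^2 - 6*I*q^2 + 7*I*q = q*(q - 1)*(q + 7)*(q - I)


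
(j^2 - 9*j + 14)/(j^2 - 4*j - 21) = (j - 2)/(j + 3)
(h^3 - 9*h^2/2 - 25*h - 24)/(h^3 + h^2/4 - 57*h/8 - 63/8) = 4*(h^2 - 6*h - 16)/(4*h^2 - 5*h - 21)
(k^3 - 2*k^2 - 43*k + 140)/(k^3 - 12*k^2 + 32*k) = (k^2 + 2*k - 35)/(k*(k - 8))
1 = 1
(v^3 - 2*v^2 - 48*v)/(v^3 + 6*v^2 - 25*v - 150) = v*(v - 8)/(v^2 - 25)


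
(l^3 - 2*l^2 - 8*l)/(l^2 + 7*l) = (l^2 - 2*l - 8)/(l + 7)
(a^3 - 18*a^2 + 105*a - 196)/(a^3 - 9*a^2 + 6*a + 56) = (a - 7)/(a + 2)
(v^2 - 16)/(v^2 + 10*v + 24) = (v - 4)/(v + 6)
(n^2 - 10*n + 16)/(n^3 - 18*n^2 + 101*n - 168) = (n - 2)/(n^2 - 10*n + 21)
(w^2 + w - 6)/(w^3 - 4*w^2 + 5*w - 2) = (w + 3)/(w^2 - 2*w + 1)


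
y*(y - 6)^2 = y^3 - 12*y^2 + 36*y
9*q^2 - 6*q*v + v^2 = (-3*q + v)^2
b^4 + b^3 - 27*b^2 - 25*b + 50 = (b - 5)*(b - 1)*(b + 2)*(b + 5)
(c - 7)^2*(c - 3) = c^3 - 17*c^2 + 91*c - 147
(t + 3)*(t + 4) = t^2 + 7*t + 12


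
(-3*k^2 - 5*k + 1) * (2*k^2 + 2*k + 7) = -6*k^4 - 16*k^3 - 29*k^2 - 33*k + 7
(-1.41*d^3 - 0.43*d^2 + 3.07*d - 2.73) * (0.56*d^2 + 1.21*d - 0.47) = -0.7896*d^5 - 1.9469*d^4 + 1.8616*d^3 + 2.388*d^2 - 4.7462*d + 1.2831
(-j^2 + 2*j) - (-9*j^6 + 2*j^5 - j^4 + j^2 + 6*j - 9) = 9*j^6 - 2*j^5 + j^4 - 2*j^2 - 4*j + 9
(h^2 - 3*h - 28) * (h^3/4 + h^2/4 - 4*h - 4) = h^5/4 - h^4/2 - 47*h^3/4 + h^2 + 124*h + 112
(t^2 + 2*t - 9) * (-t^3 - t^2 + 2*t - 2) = -t^5 - 3*t^4 + 9*t^3 + 11*t^2 - 22*t + 18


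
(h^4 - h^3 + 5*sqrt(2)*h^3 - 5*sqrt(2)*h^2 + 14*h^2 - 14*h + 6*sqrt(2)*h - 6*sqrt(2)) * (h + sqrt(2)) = h^5 - h^4 + 6*sqrt(2)*h^4 - 6*sqrt(2)*h^3 + 24*h^3 - 24*h^2 + 20*sqrt(2)*h^2 - 20*sqrt(2)*h + 12*h - 12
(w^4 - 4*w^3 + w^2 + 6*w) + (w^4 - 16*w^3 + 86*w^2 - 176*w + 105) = 2*w^4 - 20*w^3 + 87*w^2 - 170*w + 105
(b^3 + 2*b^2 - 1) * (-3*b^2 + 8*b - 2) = -3*b^5 + 2*b^4 + 14*b^3 - b^2 - 8*b + 2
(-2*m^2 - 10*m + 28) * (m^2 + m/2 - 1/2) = -2*m^4 - 11*m^3 + 24*m^2 + 19*m - 14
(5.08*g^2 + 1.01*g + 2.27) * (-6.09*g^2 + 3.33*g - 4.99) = -30.9372*g^4 + 10.7655*g^3 - 35.8102*g^2 + 2.5192*g - 11.3273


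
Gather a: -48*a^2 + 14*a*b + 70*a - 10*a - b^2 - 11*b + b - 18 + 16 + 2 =-48*a^2 + a*(14*b + 60) - b^2 - 10*b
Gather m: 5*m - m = 4*m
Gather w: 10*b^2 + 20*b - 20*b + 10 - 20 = 10*b^2 - 10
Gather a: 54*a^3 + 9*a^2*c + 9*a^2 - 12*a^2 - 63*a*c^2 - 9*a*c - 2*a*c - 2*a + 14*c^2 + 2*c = 54*a^3 + a^2*(9*c - 3) + a*(-63*c^2 - 11*c - 2) + 14*c^2 + 2*c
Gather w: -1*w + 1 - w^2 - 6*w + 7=-w^2 - 7*w + 8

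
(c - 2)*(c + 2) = c^2 - 4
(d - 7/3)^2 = d^2 - 14*d/3 + 49/9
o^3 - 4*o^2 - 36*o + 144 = (o - 6)*(o - 4)*(o + 6)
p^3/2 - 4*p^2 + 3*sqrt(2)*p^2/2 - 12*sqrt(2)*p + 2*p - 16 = (p/2 + sqrt(2))*(p - 8)*(p + sqrt(2))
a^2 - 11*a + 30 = (a - 6)*(a - 5)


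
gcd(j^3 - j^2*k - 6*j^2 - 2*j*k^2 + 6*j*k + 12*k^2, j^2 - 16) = 1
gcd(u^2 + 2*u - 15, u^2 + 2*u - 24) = 1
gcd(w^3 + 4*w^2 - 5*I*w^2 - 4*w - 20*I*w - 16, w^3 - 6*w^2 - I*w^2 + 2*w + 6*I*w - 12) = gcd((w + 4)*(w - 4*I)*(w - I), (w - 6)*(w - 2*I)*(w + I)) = 1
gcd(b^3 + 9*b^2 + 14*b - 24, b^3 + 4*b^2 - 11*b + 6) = b^2 + 5*b - 6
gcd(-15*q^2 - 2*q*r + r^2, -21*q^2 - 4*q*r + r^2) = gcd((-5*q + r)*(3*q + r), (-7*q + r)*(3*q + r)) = 3*q + r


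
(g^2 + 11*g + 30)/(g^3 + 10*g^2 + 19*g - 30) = 1/(g - 1)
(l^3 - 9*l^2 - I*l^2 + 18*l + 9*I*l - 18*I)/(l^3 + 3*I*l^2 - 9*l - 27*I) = (l^2 - l*(6 + I) + 6*I)/(l^2 + 3*l*(1 + I) + 9*I)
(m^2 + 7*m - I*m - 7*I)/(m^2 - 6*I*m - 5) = (m + 7)/(m - 5*I)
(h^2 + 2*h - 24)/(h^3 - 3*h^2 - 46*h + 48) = (h - 4)/(h^2 - 9*h + 8)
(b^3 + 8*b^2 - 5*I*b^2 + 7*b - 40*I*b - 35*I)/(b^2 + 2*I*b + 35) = (b^2 + 8*b + 7)/(b + 7*I)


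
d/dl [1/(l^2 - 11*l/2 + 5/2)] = 2*(11 - 4*l)/(2*l^2 - 11*l + 5)^2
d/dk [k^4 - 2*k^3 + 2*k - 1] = 4*k^3 - 6*k^2 + 2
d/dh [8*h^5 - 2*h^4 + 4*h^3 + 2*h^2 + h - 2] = 40*h^4 - 8*h^3 + 12*h^2 + 4*h + 1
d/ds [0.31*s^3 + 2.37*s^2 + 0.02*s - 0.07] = 0.93*s^2 + 4.74*s + 0.02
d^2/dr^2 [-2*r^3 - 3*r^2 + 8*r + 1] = -12*r - 6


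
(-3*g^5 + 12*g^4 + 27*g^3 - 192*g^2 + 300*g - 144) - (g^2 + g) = -3*g^5 + 12*g^4 + 27*g^3 - 193*g^2 + 299*g - 144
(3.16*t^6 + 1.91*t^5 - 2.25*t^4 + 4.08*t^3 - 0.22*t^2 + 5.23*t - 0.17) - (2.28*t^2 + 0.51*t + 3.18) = 3.16*t^6 + 1.91*t^5 - 2.25*t^4 + 4.08*t^3 - 2.5*t^2 + 4.72*t - 3.35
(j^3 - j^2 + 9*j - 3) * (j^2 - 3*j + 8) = j^5 - 4*j^4 + 20*j^3 - 38*j^2 + 81*j - 24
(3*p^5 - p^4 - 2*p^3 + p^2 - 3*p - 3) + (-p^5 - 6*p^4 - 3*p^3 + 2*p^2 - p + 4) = 2*p^5 - 7*p^4 - 5*p^3 + 3*p^2 - 4*p + 1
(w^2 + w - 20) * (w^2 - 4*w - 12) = w^4 - 3*w^3 - 36*w^2 + 68*w + 240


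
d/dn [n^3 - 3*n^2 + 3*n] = 3*n^2 - 6*n + 3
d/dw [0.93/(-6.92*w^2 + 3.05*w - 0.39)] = (12.8712*w - 2.8365)/(6.92*w^2 - 3.05*w + 0.39)^2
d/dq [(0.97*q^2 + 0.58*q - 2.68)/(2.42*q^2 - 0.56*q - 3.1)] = (-1.9468*q^2 + 6.9572*q - 3.2988)/(5.8564*q^4 - 2.7104*q^3 - 14.6904*q^2 + 3.472*q + 9.61)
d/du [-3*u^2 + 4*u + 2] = 4 - 6*u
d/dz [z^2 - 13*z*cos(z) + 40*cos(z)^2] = 13*z*sin(z) + 2*z - 40*sin(2*z) - 13*cos(z)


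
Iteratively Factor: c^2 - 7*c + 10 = (c - 5)*(c - 2)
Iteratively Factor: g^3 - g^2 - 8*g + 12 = (g - 2)*(g^2 + g - 6) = (g - 2)*(g + 3)*(g - 2)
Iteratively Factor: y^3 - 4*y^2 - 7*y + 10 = (y + 2)*(y^2 - 6*y + 5) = (y - 1)*(y + 2)*(y - 5)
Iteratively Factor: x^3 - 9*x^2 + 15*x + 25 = (x + 1)*(x^2 - 10*x + 25) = (x - 5)*(x + 1)*(x - 5)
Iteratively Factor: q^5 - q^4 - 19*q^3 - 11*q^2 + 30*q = (q - 5)*(q^4 + 4*q^3 + q^2 - 6*q) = q*(q - 5)*(q^3 + 4*q^2 + q - 6) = q*(q - 5)*(q + 3)*(q^2 + q - 2) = q*(q - 5)*(q + 2)*(q + 3)*(q - 1)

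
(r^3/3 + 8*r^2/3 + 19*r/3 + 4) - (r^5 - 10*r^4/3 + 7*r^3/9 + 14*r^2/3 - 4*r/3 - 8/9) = -r^5 + 10*r^4/3 - 4*r^3/9 - 2*r^2 + 23*r/3 + 44/9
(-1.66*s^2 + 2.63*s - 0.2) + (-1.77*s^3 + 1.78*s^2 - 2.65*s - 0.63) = -1.77*s^3 + 0.12*s^2 - 0.02*s - 0.83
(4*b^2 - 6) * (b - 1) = 4*b^3 - 4*b^2 - 6*b + 6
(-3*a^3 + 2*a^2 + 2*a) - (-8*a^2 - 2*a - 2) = -3*a^3 + 10*a^2 + 4*a + 2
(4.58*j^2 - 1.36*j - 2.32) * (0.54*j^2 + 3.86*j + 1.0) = 2.4732*j^4 + 16.9444*j^3 - 1.9224*j^2 - 10.3152*j - 2.32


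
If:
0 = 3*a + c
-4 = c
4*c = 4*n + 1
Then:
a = 4/3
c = -4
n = -17/4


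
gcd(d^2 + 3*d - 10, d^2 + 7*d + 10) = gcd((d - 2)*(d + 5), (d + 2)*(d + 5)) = d + 5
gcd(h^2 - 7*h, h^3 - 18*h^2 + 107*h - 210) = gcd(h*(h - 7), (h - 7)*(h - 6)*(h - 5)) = h - 7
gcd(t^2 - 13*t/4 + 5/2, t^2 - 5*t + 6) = t - 2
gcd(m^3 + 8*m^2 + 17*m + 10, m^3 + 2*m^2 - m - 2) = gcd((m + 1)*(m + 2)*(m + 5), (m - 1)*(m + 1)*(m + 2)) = m^2 + 3*m + 2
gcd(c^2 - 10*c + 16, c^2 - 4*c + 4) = c - 2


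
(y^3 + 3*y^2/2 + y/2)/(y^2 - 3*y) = (2*y^2 + 3*y + 1)/(2*(y - 3))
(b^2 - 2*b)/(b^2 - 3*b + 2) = b/(b - 1)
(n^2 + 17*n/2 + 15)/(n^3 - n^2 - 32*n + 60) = (n + 5/2)/(n^2 - 7*n + 10)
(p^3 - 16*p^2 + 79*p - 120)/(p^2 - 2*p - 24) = (-p^3 + 16*p^2 - 79*p + 120)/(-p^2 + 2*p + 24)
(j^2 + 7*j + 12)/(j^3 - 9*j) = (j + 4)/(j*(j - 3))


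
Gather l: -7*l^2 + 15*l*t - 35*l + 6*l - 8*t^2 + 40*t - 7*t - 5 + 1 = -7*l^2 + l*(15*t - 29) - 8*t^2 + 33*t - 4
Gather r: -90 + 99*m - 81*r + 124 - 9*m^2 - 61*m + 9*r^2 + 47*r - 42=-9*m^2 + 38*m + 9*r^2 - 34*r - 8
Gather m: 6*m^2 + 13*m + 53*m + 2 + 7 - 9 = 6*m^2 + 66*m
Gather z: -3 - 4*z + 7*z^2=7*z^2 - 4*z - 3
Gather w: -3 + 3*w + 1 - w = 2*w - 2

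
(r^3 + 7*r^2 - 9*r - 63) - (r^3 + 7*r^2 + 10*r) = -19*r - 63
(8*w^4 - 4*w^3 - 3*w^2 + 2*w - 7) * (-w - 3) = -8*w^5 - 20*w^4 + 15*w^3 + 7*w^2 + w + 21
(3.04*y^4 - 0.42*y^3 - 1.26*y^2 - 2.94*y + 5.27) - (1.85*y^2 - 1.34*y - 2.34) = 3.04*y^4 - 0.42*y^3 - 3.11*y^2 - 1.6*y + 7.61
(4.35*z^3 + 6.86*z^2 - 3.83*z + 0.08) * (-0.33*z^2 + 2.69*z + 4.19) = -1.4355*z^5 + 9.4377*z^4 + 37.9438*z^3 + 18.4143*z^2 - 15.8325*z + 0.3352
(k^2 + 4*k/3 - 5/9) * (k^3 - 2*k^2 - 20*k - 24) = k^5 - 2*k^4/3 - 209*k^3/9 - 446*k^2/9 - 188*k/9 + 40/3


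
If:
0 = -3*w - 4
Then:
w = -4/3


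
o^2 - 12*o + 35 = (o - 7)*(o - 5)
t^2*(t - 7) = t^3 - 7*t^2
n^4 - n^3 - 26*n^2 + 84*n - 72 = (n - 3)*(n - 2)^2*(n + 6)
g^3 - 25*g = g*(g - 5)*(g + 5)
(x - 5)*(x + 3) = x^2 - 2*x - 15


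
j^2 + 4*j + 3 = (j + 1)*(j + 3)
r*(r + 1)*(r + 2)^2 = r^4 + 5*r^3 + 8*r^2 + 4*r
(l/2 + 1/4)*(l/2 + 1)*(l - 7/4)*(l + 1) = l^4/4 + 7*l^3/16 - 21*l^2/32 - 41*l/32 - 7/16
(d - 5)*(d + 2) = d^2 - 3*d - 10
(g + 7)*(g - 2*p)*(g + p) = g^3 - g^2*p + 7*g^2 - 2*g*p^2 - 7*g*p - 14*p^2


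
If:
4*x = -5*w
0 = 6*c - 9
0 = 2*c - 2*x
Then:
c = 3/2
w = -6/5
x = 3/2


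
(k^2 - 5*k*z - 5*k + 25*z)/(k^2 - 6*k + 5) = (k - 5*z)/(k - 1)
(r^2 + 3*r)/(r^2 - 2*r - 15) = r/(r - 5)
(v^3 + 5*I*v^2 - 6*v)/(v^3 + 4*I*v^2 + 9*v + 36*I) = v*(v + 2*I)/(v^2 + I*v + 12)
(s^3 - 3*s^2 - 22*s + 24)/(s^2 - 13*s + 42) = (s^2 + 3*s - 4)/(s - 7)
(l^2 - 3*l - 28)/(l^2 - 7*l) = (l + 4)/l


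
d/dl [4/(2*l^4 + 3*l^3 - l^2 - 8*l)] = 4*(-8*l^3 - 9*l^2 + 2*l + 8)/(l^2*(2*l^3 + 3*l^2 - l - 8)^2)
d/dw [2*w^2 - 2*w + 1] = 4*w - 2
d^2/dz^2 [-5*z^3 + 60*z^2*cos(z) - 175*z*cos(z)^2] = -60*z^2*cos(z) - 240*z*sin(z) + 350*z*cos(2*z) - 30*z + 350*sin(2*z) + 120*cos(z)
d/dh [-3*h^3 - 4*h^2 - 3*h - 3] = -9*h^2 - 8*h - 3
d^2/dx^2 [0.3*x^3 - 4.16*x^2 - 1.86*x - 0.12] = 1.8*x - 8.32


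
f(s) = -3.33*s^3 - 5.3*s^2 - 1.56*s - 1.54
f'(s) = -9.99*s^2 - 10.6*s - 1.56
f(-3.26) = 62.59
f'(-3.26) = -73.17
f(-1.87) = 4.62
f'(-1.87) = -16.67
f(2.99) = -142.60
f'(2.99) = -122.57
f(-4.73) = 239.66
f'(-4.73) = -174.93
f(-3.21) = 59.00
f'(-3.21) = -70.47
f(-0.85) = -2.00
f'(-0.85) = 0.23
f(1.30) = -19.84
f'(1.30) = -32.22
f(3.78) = -263.02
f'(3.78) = -184.37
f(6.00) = -920.98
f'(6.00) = -424.80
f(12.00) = -6537.70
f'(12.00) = -1567.32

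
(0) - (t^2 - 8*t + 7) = -t^2 + 8*t - 7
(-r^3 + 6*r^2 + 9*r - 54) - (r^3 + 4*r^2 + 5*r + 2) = -2*r^3 + 2*r^2 + 4*r - 56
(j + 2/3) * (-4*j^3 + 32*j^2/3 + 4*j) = -4*j^4 + 8*j^3 + 100*j^2/9 + 8*j/3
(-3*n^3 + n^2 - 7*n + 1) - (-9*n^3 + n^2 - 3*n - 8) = 6*n^3 - 4*n + 9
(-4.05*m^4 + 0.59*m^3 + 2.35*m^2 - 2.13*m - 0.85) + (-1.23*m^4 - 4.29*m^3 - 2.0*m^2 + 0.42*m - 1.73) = -5.28*m^4 - 3.7*m^3 + 0.35*m^2 - 1.71*m - 2.58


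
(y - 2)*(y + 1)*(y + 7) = y^3 + 6*y^2 - 9*y - 14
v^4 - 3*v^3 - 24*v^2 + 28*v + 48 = (v - 6)*(v - 2)*(v + 1)*(v + 4)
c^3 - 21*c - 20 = (c - 5)*(c + 1)*(c + 4)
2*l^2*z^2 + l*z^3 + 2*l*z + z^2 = z*(2*l + z)*(l*z + 1)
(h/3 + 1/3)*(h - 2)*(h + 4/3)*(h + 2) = h^4/3 + 7*h^3/9 - 8*h^2/9 - 28*h/9 - 16/9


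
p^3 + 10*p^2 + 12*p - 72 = (p - 2)*(p + 6)^2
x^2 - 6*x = x*(x - 6)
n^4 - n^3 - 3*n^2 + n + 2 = (n - 2)*(n - 1)*(n + 1)^2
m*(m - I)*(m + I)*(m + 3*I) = m^4 + 3*I*m^3 + m^2 + 3*I*m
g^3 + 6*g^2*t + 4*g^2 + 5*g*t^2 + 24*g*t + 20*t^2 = (g + 4)*(g + t)*(g + 5*t)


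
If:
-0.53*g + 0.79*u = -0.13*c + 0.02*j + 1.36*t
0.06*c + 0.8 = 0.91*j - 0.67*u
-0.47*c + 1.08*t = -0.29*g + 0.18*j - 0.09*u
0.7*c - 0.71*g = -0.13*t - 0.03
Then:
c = 1.11576026850685*u - 0.35257365950145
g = 1.14224704229397*u - 0.292927879920636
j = 0.809830347374078*u + 0.855874264208696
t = 0.230486246722502*u + 0.0678674377489518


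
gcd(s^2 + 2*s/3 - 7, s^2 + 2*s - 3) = s + 3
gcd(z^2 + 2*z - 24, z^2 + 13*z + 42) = z + 6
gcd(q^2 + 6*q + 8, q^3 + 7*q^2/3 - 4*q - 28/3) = q + 2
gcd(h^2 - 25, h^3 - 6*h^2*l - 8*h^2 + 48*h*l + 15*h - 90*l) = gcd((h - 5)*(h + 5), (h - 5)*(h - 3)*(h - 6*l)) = h - 5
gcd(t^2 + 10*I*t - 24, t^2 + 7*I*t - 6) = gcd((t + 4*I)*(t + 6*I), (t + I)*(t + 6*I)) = t + 6*I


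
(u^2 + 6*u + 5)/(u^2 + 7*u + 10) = (u + 1)/(u + 2)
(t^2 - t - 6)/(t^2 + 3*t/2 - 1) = 2*(t - 3)/(2*t - 1)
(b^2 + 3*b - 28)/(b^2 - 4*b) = (b + 7)/b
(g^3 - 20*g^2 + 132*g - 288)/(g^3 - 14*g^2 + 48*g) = (g - 6)/g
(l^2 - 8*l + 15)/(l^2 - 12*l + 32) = (l^2 - 8*l + 15)/(l^2 - 12*l + 32)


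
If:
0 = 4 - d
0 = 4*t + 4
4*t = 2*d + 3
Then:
No Solution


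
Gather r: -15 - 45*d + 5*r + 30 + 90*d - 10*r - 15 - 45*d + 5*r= 0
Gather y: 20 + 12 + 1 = 33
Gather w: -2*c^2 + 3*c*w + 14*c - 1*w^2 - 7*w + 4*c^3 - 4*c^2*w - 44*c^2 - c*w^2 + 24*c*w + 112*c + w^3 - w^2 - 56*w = 4*c^3 - 46*c^2 + 126*c + w^3 + w^2*(-c - 2) + w*(-4*c^2 + 27*c - 63)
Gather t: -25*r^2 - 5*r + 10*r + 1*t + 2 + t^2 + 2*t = -25*r^2 + 5*r + t^2 + 3*t + 2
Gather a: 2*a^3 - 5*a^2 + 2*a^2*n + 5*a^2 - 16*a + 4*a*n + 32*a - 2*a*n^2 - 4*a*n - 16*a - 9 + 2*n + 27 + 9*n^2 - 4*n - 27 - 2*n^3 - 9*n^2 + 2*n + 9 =2*a^3 + 2*a^2*n - 2*a*n^2 - 2*n^3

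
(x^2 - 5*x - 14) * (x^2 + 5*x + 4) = x^4 - 35*x^2 - 90*x - 56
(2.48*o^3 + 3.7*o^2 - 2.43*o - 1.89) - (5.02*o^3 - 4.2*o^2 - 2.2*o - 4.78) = -2.54*o^3 + 7.9*o^2 - 0.23*o + 2.89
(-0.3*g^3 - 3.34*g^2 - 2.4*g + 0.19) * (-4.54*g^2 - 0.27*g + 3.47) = 1.362*g^5 + 15.2446*g^4 + 10.7568*g^3 - 11.8044*g^2 - 8.3793*g + 0.6593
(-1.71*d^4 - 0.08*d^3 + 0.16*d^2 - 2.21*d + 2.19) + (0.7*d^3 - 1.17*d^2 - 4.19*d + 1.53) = -1.71*d^4 + 0.62*d^3 - 1.01*d^2 - 6.4*d + 3.72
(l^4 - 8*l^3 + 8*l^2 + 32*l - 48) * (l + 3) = l^5 - 5*l^4 - 16*l^3 + 56*l^2 + 48*l - 144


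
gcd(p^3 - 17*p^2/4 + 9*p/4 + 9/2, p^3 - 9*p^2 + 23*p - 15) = p - 3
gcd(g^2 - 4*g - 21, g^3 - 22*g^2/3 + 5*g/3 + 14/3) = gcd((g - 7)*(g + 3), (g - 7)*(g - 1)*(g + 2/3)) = g - 7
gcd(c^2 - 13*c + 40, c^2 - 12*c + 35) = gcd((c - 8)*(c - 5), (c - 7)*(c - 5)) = c - 5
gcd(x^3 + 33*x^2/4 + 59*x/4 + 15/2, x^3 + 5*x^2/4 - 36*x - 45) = x^2 + 29*x/4 + 15/2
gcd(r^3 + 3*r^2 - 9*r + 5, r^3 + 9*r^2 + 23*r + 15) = r + 5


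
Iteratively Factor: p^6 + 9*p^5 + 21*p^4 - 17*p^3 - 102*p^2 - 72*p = (p + 4)*(p^5 + 5*p^4 + p^3 - 21*p^2 - 18*p) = (p + 1)*(p + 4)*(p^4 + 4*p^3 - 3*p^2 - 18*p) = (p + 1)*(p + 3)*(p + 4)*(p^3 + p^2 - 6*p) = (p + 1)*(p + 3)^2*(p + 4)*(p^2 - 2*p) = p*(p + 1)*(p + 3)^2*(p + 4)*(p - 2)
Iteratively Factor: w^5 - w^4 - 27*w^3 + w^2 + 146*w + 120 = (w - 5)*(w^4 + 4*w^3 - 7*w^2 - 34*w - 24) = (w - 5)*(w - 3)*(w^3 + 7*w^2 + 14*w + 8) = (w - 5)*(w - 3)*(w + 4)*(w^2 + 3*w + 2) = (w - 5)*(w - 3)*(w + 1)*(w + 4)*(w + 2)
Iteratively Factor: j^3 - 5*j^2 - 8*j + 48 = (j - 4)*(j^2 - j - 12) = (j - 4)*(j + 3)*(j - 4)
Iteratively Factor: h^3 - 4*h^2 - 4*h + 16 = (h - 2)*(h^2 - 2*h - 8) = (h - 4)*(h - 2)*(h + 2)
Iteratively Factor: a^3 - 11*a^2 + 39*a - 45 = (a - 5)*(a^2 - 6*a + 9) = (a - 5)*(a - 3)*(a - 3)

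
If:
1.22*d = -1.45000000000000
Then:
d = -1.19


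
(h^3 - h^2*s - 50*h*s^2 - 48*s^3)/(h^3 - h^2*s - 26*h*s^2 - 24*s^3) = (-h^2 + 2*h*s + 48*s^2)/(-h^2 + 2*h*s + 24*s^2)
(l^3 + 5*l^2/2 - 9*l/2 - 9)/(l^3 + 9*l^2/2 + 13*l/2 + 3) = (l^2 + l - 6)/(l^2 + 3*l + 2)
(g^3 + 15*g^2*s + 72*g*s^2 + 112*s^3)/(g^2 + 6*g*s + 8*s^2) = (g^2 + 11*g*s + 28*s^2)/(g + 2*s)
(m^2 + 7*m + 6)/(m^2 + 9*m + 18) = (m + 1)/(m + 3)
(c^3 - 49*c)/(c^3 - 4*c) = (c^2 - 49)/(c^2 - 4)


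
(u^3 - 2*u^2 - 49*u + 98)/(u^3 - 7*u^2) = 1 + 5/u - 14/u^2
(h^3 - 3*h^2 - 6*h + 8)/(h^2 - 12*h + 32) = (h^2 + h - 2)/(h - 8)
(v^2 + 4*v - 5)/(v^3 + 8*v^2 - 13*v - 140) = (v - 1)/(v^2 + 3*v - 28)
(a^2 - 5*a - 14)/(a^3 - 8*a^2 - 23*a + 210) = (a + 2)/(a^2 - a - 30)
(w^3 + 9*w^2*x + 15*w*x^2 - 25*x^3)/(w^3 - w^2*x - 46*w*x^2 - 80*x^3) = (-w^2 - 4*w*x + 5*x^2)/(-w^2 + 6*w*x + 16*x^2)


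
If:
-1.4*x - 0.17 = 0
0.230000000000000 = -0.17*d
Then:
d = -1.35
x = -0.12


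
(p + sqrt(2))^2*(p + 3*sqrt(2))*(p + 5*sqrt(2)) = p^4 + 10*sqrt(2)*p^3 + 64*p^2 + 76*sqrt(2)*p + 60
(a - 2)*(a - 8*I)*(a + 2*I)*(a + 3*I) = a^4 - 2*a^3 - 3*I*a^3 + 34*a^2 + 6*I*a^2 - 68*a + 48*I*a - 96*I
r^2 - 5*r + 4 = (r - 4)*(r - 1)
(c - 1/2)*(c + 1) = c^2 + c/2 - 1/2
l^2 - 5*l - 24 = (l - 8)*(l + 3)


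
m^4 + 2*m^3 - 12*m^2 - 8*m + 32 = (m - 2)^2*(m + 2)*(m + 4)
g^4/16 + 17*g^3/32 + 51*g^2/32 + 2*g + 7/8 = (g/4 + 1/4)*(g/4 + 1/2)*(g + 2)*(g + 7/2)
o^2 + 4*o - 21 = (o - 3)*(o + 7)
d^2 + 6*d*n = d*(d + 6*n)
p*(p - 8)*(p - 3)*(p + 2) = p^4 - 9*p^3 + 2*p^2 + 48*p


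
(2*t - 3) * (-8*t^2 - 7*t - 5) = -16*t^3 + 10*t^2 + 11*t + 15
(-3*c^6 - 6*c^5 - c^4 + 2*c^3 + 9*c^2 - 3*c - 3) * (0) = 0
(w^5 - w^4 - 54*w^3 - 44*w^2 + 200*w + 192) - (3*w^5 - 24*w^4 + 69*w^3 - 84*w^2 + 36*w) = -2*w^5 + 23*w^4 - 123*w^3 + 40*w^2 + 164*w + 192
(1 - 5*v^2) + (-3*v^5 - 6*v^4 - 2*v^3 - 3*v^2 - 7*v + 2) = -3*v^5 - 6*v^4 - 2*v^3 - 8*v^2 - 7*v + 3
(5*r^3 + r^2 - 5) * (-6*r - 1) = -30*r^4 - 11*r^3 - r^2 + 30*r + 5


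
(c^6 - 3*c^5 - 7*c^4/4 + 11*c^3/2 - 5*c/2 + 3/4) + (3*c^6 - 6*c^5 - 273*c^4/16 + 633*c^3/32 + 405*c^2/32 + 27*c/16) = 4*c^6 - 9*c^5 - 301*c^4/16 + 809*c^3/32 + 405*c^2/32 - 13*c/16 + 3/4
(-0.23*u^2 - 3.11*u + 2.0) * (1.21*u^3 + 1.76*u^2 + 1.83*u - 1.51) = -0.2783*u^5 - 4.1679*u^4 - 3.4745*u^3 - 1.824*u^2 + 8.3561*u - 3.02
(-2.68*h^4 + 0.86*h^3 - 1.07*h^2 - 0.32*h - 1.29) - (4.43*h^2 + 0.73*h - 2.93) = -2.68*h^4 + 0.86*h^3 - 5.5*h^2 - 1.05*h + 1.64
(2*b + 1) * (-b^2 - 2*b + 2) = -2*b^3 - 5*b^2 + 2*b + 2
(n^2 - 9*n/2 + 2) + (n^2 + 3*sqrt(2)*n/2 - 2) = 2*n^2 - 9*n/2 + 3*sqrt(2)*n/2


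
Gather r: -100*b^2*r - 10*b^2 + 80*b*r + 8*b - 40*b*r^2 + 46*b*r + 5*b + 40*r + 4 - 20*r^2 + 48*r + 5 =-10*b^2 + 13*b + r^2*(-40*b - 20) + r*(-100*b^2 + 126*b + 88) + 9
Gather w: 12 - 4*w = 12 - 4*w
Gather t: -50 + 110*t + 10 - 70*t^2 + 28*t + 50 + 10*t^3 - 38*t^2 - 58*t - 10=10*t^3 - 108*t^2 + 80*t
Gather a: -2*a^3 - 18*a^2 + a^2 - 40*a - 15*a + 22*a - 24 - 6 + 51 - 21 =-2*a^3 - 17*a^2 - 33*a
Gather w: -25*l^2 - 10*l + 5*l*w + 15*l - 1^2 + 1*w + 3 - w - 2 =-25*l^2 + 5*l*w + 5*l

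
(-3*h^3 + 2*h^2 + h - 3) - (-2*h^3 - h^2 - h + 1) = -h^3 + 3*h^2 + 2*h - 4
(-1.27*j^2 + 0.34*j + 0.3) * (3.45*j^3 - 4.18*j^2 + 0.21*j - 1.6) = -4.3815*j^5 + 6.4816*j^4 - 0.6529*j^3 + 0.8494*j^2 - 0.481*j - 0.48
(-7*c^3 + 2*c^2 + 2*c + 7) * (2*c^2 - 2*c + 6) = -14*c^5 + 18*c^4 - 42*c^3 + 22*c^2 - 2*c + 42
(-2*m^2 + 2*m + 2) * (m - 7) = -2*m^3 + 16*m^2 - 12*m - 14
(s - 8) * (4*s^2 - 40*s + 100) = 4*s^3 - 72*s^2 + 420*s - 800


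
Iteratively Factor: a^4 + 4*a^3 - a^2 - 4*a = (a + 1)*(a^3 + 3*a^2 - 4*a) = a*(a + 1)*(a^2 + 3*a - 4) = a*(a - 1)*(a + 1)*(a + 4)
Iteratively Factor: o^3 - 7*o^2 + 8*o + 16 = (o - 4)*(o^2 - 3*o - 4) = (o - 4)*(o + 1)*(o - 4)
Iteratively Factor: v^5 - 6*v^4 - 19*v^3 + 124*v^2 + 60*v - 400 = (v + 2)*(v^4 - 8*v^3 - 3*v^2 + 130*v - 200) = (v - 5)*(v + 2)*(v^3 - 3*v^2 - 18*v + 40) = (v - 5)*(v + 2)*(v + 4)*(v^2 - 7*v + 10) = (v - 5)*(v - 2)*(v + 2)*(v + 4)*(v - 5)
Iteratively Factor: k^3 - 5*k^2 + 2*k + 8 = (k - 2)*(k^2 - 3*k - 4) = (k - 4)*(k - 2)*(k + 1)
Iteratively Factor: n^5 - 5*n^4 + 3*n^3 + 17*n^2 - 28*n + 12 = (n - 1)*(n^4 - 4*n^3 - n^2 + 16*n - 12) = (n - 1)^2*(n^3 - 3*n^2 - 4*n + 12) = (n - 2)*(n - 1)^2*(n^2 - n - 6) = (n - 2)*(n - 1)^2*(n + 2)*(n - 3)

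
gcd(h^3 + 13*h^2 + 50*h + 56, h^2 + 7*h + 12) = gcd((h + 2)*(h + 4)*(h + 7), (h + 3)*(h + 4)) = h + 4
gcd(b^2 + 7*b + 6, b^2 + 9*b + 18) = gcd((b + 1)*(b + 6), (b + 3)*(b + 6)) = b + 6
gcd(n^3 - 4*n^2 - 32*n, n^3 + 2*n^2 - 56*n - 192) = n^2 - 4*n - 32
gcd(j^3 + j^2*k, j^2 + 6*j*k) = j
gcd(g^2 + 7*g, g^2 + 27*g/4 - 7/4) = g + 7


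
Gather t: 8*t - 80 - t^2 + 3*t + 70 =-t^2 + 11*t - 10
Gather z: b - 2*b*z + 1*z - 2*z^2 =b - 2*z^2 + z*(1 - 2*b)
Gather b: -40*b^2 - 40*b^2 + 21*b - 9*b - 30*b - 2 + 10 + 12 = -80*b^2 - 18*b + 20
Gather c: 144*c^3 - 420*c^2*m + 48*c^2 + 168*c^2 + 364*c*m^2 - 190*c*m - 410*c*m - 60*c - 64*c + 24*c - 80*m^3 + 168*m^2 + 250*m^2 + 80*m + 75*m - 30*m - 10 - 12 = 144*c^3 + c^2*(216 - 420*m) + c*(364*m^2 - 600*m - 100) - 80*m^3 + 418*m^2 + 125*m - 22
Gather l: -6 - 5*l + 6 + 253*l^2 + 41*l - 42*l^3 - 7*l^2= -42*l^3 + 246*l^2 + 36*l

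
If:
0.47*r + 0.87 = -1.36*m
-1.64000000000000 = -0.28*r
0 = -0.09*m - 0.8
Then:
No Solution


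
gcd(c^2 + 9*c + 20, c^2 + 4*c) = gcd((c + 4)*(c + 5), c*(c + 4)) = c + 4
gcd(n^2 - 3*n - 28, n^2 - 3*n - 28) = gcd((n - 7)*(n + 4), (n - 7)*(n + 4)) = n^2 - 3*n - 28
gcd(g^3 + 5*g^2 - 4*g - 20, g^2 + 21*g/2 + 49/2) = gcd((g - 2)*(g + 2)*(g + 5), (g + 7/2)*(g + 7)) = 1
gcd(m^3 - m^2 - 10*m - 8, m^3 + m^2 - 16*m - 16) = m^2 - 3*m - 4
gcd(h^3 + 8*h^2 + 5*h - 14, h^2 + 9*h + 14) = h^2 + 9*h + 14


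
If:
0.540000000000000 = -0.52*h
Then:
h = -1.04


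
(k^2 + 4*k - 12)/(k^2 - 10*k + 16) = (k + 6)/(k - 8)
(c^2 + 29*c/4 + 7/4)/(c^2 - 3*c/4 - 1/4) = (c + 7)/(c - 1)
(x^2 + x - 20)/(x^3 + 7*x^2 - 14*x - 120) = 1/(x + 6)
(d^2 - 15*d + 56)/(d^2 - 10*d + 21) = (d - 8)/(d - 3)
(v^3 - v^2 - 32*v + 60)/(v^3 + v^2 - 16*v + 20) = (v^2 + v - 30)/(v^2 + 3*v - 10)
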